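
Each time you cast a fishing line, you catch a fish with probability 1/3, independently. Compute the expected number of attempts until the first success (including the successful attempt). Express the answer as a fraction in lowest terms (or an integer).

For a geometric distribution, E[trials] = 1/p = 1/(1/3) = 3.

3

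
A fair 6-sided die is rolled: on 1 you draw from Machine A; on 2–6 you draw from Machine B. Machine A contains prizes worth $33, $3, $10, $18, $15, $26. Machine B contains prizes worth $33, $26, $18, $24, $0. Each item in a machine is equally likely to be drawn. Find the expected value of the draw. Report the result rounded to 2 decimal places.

$19.75

E[X | Machine A] = (33 + 3 + 10 + 18 + 15 + 26)/6 = 35/2
E[X | Machine B] = (33 + 26 + 18 + 24 + 0)/5 = 101/5
E[X] = (1/6)·35/2 + (5/6)·101/5 = 79/4 ≈ 19.75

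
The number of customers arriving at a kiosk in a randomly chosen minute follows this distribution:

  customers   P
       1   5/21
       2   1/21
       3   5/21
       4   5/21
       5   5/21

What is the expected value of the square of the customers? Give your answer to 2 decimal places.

E[X²] = (5/21)·1 + (1/21)·4 + (5/21)·9 + (5/21)·16 + (5/21)·25
     = 37/3 ≈ 12.33

12.33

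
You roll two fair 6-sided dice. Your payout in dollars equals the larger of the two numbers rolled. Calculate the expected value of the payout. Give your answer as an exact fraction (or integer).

161/36 dollars

Distribution of the larger of the two numbers rolled: 1 w.p. 1/36, 2 w.p. 1/12, 3 w.p. 5/36, 4 w.p. 7/36, 5 w.p. 1/4, 6 w.p. 11/36
E[payout] = (1/36)·1 + (1/12)·2 + (5/36)·3 + (7/36)·4 + (1/4)·5 + (11/36)·6 = 161/36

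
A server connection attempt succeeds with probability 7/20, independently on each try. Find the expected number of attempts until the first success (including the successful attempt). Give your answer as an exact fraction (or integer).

20/7

For a geometric distribution, E[trials] = 1/p = 1/(7/20) = 20/7.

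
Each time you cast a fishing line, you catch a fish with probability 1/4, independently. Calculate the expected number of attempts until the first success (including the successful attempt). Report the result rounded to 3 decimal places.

4.000

For a geometric distribution, E[trials] = 1/p = 1/(1/4) = 4.
≈ 4.000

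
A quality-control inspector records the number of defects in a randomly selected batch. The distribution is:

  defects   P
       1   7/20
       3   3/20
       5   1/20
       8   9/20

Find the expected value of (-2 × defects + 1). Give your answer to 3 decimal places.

-8.300

E[-2x+1] = (7/20)·(-1) + (3/20)·(-5) + (1/20)·(-9) + (9/20)·(-15)
     = -83/10 ≈ -8.300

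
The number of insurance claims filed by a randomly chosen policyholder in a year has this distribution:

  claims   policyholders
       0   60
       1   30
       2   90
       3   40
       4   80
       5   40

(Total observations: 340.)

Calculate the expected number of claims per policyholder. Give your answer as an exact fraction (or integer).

Total = 340, so P(claims=0) = 60/340, etc.
E[X] = (3/17)·0 + (3/34)·1 + (9/34)·2 + (2/17)·3 + (4/17)·4 + (2/17)·5
     = 5/2

5/2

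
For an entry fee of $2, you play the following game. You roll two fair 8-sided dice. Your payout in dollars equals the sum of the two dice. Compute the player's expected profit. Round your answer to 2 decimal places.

Distribution of the sum of the two dice: 2 w.p. 1/64, 3 w.p. 1/32, 4 w.p. 3/64, 5 w.p. 1/16, 6 w.p. 5/64, 7 w.p. 3/32, …
E[payout] = (1/64)·2 + (1/32)·3 + (3/64)·4 + (1/16)·5 + (5/64)·6 + (3/32)·7 + (7/64)·8 + (1/8)·9 + (7/64)·10 + (3/32)·11 + (5/64)·12 + (1/16)·13 + (3/64)·14 + (1/32)·15 + (1/64)·16 = 9
Expected profit = 9 − 2 = 7 ≈ $7.00

$7.00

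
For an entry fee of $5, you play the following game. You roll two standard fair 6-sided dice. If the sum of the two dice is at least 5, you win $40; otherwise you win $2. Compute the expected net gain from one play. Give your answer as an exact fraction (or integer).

86/3 dollars

E[payout] = (1/6)·2 + (5/6)·40 = 101/3
Expected profit = 101/3 − 5 = 86/3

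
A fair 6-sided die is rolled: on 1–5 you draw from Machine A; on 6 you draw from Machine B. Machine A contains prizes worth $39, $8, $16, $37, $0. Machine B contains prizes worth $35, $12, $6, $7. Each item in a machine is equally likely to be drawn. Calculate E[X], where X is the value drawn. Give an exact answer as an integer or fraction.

115/6 dollars

E[X | Machine A] = (39 + 8 + 16 + 37 + 0)/5 = 20
E[X | Machine B] = (35 + 12 + 6 + 7)/4 = 15
E[X] = (5/6)·20 + (1/6)·15 = 115/6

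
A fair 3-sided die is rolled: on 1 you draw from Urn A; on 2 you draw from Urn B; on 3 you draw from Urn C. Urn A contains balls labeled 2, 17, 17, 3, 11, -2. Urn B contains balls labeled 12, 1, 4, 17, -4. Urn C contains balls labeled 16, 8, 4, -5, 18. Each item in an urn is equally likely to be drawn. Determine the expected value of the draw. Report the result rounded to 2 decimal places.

E[X | Urn A] = (2 + 17 + 17 + 3 + 11 − 2)/6 = 8
E[X | Urn B] = (12 + 1 + 4 + 17 − 4)/5 = 6
E[X | Urn C] = (16 + 8 + 4 − 5 + 18)/5 = 41/5
E[X] = (1/3)·8 + (1/3)·6 + (1/3)·41/5 = 37/5 ≈ 7.40

7.40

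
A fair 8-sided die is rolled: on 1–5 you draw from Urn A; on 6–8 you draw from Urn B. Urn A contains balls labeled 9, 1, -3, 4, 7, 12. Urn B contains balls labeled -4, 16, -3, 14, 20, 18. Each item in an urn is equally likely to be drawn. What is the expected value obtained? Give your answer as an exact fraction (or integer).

111/16

E[X | Urn A] = (9 + 1 − 3 + 4 + 7 + 12)/6 = 5
E[X | Urn B] = (-4 + 16 − 3 + 14 + 20 + 18)/6 = 61/6
E[X] = (5/8)·5 + (3/8)·61/6 = 111/16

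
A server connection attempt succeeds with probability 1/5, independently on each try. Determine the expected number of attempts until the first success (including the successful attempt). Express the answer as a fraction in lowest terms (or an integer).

5

For a geometric distribution, E[trials] = 1/p = 1/(1/5) = 5.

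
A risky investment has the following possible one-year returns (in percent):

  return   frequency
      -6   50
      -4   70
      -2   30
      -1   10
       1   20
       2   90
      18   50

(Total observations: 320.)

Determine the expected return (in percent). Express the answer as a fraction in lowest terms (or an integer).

Total = 320, so P(return=-6) = 50/320, etc.
E[X] = (5/32)·(-6) + (7/32)·(-4) + (3/32)·(-2) + (1/32)·(-1) + (1/16)·1 + (9/32)·2 + (5/32)·18
     = 45/32

45/32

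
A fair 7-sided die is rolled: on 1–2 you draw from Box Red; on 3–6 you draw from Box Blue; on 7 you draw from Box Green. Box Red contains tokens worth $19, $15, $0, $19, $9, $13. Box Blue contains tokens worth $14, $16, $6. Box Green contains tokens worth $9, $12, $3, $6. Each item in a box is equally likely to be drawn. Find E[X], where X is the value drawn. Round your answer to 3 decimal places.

$11.500

E[X | Box Red] = (19 + 15 + 0 + 19 + 9 + 13)/6 = 25/2
E[X | Box Blue] = (14 + 16 + 6)/3 = 12
E[X | Box Green] = (9 + 12 + 3 + 6)/4 = 15/2
E[X] = (2/7)·25/2 + (4/7)·12 + (1/7)·15/2 = 23/2 ≈ 11.500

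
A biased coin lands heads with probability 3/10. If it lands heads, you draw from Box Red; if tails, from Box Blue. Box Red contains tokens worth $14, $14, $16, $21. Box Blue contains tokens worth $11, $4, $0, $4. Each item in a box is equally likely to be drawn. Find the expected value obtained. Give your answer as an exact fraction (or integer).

41/5 dollars

E[X | Box Red] = (14 + 14 + 16 + 21)/4 = 65/4
E[X | Box Blue] = (11 + 4 + 0 + 4)/4 = 19/4
E[X] = (3/10)·65/4 + (7/10)·19/4 = 41/5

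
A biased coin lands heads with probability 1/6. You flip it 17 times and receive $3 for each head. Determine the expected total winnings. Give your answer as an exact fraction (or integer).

17/2 dollars

E[#heads] = 17·1/6 = 17/6 (linearity over flips).
E[winnings] = 3·17/6 = 17/2.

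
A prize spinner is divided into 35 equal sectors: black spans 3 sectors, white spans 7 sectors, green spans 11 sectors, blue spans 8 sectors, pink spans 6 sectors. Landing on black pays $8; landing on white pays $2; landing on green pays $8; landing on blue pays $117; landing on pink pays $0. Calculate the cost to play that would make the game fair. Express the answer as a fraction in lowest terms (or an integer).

1062/35 dollars

E[payout] = (3/35)·8 + (7/35)·2 + (11/35)·8 + (8/35)·117 + (6/35)·0 = 1062/35
Fair fee = E[payout] = 1062/35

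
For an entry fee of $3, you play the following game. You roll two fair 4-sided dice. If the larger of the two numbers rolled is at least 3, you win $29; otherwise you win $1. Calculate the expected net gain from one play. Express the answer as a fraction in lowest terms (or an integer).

E[payout] = (1/4)·1 + (3/4)·29 = 22
Expected profit = 22 − 3 = 19

$19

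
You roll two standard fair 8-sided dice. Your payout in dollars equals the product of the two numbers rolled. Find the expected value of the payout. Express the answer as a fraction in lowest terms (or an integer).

81/4 dollars

Distribution of the product of the two numbers rolled: 1 w.p. 1/64, 2 w.p. 1/32, 3 w.p. 1/32, 4 w.p. 3/64, 5 w.p. 1/32, 6 w.p. 1/16, …
E[payout] = (1/64)·1 + (1/32)·2 + (1/32)·3 + (3/64)·4 + (1/32)·5 + (1/16)·6 + (1/32)·7 + (1/16)·8 + (1/64)·9 + (1/32)·10 + (1/16)·12 + (1/32)·14 + (1/32)·15 + (3/64)·16 + (1/32)·18 + (1/32)·20 + (1/32)·21 + (1/16)·24 + (1/64)·25 + (1/32)·28 + (1/32)·30 + (1/32)·32 + (1/32)·35 + (1/64)·36 + (1/32)·40 + (1/32)·42 + (1/32)·48 + (1/64)·49 + (1/32)·56 + (1/64)·64 = 81/4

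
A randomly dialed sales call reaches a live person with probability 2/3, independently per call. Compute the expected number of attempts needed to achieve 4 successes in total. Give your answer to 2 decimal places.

6.00

By linearity (sum of 4 independent geometric waits), E[trials] = 4/p = 4/(2/3) = 6.
≈ 6.00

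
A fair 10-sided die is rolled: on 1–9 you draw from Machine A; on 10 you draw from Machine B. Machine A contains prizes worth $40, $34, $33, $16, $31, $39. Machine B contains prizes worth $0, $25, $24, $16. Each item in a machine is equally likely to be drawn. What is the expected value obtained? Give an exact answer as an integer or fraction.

1223/40 dollars

E[X | Machine A] = (40 + 34 + 33 + 16 + 31 + 39)/6 = 193/6
E[X | Machine B] = (0 + 25 + 24 + 16)/4 = 65/4
E[X] = (9/10)·193/6 + (1/10)·65/4 = 1223/40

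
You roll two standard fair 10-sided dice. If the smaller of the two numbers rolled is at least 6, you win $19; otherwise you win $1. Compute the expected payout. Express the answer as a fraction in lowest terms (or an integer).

11/2 dollars

E[payout] = (3/4)·1 + (1/4)·19 = 11/2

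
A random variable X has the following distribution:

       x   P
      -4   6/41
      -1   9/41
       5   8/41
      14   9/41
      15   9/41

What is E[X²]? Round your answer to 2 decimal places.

99.85

E[X²] = (6/41)·16 + (9/41)·1 + (8/41)·25 + (9/41)·196 + (9/41)·225
     = 4094/41 ≈ 99.85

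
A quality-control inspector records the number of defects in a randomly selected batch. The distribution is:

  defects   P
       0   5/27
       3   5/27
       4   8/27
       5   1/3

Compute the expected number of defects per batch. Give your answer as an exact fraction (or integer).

92/27

E[X] = (5/27)·0 + (5/27)·3 + (8/27)·4 + (1/3)·5
     = 92/27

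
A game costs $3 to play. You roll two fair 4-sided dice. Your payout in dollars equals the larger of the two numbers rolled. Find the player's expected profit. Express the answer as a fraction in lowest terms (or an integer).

Distribution of the larger of the two numbers rolled: 1 w.p. 1/16, 2 w.p. 3/16, 3 w.p. 5/16, 4 w.p. 7/16
E[payout] = (1/16)·1 + (3/16)·2 + (5/16)·3 + (7/16)·4 = 25/8
Expected profit = 25/8 − 3 = 1/8

1/8 dollars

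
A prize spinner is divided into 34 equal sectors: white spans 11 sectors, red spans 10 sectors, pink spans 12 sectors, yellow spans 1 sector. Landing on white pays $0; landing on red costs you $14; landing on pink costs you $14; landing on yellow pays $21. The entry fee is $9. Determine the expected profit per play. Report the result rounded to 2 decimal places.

-$17.44

E[payout] = (11/34)·0 + (10/34)·(-14) + (12/34)·(-14) + (1/34)·21 = -287/34
Expected profit = -287/34 − 9 = -593/34 ≈ -$17.44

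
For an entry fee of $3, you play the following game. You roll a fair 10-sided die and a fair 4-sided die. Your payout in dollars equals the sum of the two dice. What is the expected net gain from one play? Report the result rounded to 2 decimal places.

Distribution of the sum of the two dice: 2 w.p. 1/40, 3 w.p. 1/20, 4 w.p. 3/40, 5 w.p. 1/10, 6 w.p. 1/10, 7 w.p. 1/10, …
E[payout] = (1/40)·2 + (1/20)·3 + (3/40)·4 + (1/10)·5 + (1/10)·6 + (1/10)·7 + (1/10)·8 + (1/10)·9 + (1/10)·10 + (1/10)·11 + (3/40)·12 + (1/20)·13 + (1/40)·14 = 8
Expected profit = 8 − 3 = 5 ≈ $5.00

$5.00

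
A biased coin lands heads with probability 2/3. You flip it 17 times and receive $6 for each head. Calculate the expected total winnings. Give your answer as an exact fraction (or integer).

E[#heads] = 17·2/3 = 34/3 (linearity over flips).
E[winnings] = 6·34/3 = 68.

$68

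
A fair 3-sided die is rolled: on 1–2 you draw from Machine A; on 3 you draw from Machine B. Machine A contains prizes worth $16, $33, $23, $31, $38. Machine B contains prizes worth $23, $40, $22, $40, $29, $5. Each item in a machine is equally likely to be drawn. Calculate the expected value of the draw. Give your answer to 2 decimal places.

E[X | Machine A] = (16 + 33 + 23 + 31 + 38)/5 = 141/5
E[X | Machine B] = (23 + 40 + 22 + 40 + 29 + 5)/6 = 53/2
E[X] = (2/3)·141/5 + (1/3)·53/2 = 829/30 ≈ 27.63

$27.63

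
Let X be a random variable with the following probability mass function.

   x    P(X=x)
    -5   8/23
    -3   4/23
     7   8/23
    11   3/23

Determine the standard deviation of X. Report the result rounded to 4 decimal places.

6.3639

E[X] = 37/23, E[X²] = 991/23
Var(X) = E[X²] − (E[X])² = 991/23 − 1369/529 = 21424/529
SD(X) = √(21424/529) ≈ 6.3639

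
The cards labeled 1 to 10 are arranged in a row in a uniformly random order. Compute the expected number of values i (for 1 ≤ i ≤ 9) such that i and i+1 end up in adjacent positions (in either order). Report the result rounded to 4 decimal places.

1.8000

For each i ∈ {1,…,9}, let Xᵢ = 1 if i and i+1 are adjacent. P(Xᵢ=1) = 2·(10−1)!/10! = 2/10.
By linearity, E[ΣXᵢ] = (9)·(2/10) = 9/5.
≈ 1.8000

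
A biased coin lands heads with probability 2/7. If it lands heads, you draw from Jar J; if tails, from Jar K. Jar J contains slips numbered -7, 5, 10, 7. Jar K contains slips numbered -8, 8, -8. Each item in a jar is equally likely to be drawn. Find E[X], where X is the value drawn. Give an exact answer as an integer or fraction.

E[X | Jar J] = (-7 + 5 + 10 + 7)/4 = 15/4
E[X | Jar K] = (-8 + 8 − 8)/3 = -8/3
E[X] = (2/7)·15/4 + (5/7)·(-8/3) = -5/6

-5/6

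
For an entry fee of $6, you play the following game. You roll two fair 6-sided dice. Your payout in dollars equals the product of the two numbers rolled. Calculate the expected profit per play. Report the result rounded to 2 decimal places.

Distribution of the product of the two numbers rolled: 1 w.p. 1/36, 2 w.p. 1/18, 3 w.p. 1/18, 4 w.p. 1/12, 5 w.p. 1/18, 6 w.p. 1/9, …
E[payout] = (1/36)·1 + (1/18)·2 + (1/18)·3 + (1/12)·4 + (1/18)·5 + (1/9)·6 + (1/18)·8 + (1/36)·9 + (1/18)·10 + (1/9)·12 + (1/18)·15 + (1/36)·16 + (1/18)·18 + (1/18)·20 + (1/18)·24 + (1/36)·25 + (1/18)·30 + (1/36)·36 = 49/4
Expected profit = 49/4 − 6 = 25/4 ≈ $6.25

$6.25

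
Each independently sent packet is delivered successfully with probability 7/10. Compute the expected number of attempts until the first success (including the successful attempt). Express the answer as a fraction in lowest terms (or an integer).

For a geometric distribution, E[trials] = 1/p = 1/(7/10) = 10/7.

10/7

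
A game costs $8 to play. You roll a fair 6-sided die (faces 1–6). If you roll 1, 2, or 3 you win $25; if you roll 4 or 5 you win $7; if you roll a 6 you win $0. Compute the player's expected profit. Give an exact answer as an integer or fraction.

41/6 dollars

E[payout] = (1/6)·0 + (1/3)·7 + (1/2)·25 = 89/6
Expected profit = 89/6 − 8 = 41/6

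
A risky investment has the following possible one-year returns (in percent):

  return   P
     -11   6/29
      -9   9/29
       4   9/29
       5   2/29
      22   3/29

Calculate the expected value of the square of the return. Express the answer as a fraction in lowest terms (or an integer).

E[X²] = (6/29)·121 + (9/29)·81 + (9/29)·16 + (2/29)·25 + (3/29)·484
     = 3101/29

3101/29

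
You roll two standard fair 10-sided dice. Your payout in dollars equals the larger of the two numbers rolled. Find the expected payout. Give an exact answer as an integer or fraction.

143/20 dollars

Distribution of the larger of the two numbers rolled: 1 w.p. 1/100, 2 w.p. 3/100, 3 w.p. 1/20, 4 w.p. 7/100, 5 w.p. 9/100, 6 w.p. 11/100, …
E[payout] = (1/100)·1 + (3/100)·2 + (1/20)·3 + (7/100)·4 + (9/100)·5 + (11/100)·6 + (13/100)·7 + (3/20)·8 + (17/100)·9 + (19/100)·10 = 143/20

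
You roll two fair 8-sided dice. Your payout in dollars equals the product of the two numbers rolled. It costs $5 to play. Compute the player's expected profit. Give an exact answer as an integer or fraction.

61/4 dollars

Distribution of the product of the two numbers rolled: 1 w.p. 1/64, 2 w.p. 1/32, 3 w.p. 1/32, 4 w.p. 3/64, 5 w.p. 1/32, 6 w.p. 1/16, …
E[payout] = (1/64)·1 + (1/32)·2 + (1/32)·3 + (3/64)·4 + (1/32)·5 + (1/16)·6 + (1/32)·7 + (1/16)·8 + (1/64)·9 + (1/32)·10 + (1/16)·12 + (1/32)·14 + (1/32)·15 + (3/64)·16 + (1/32)·18 + (1/32)·20 + (1/32)·21 + (1/16)·24 + (1/64)·25 + (1/32)·28 + (1/32)·30 + (1/32)·32 + (1/32)·35 + (1/64)·36 + (1/32)·40 + (1/32)·42 + (1/32)·48 + (1/64)·49 + (1/32)·56 + (1/64)·64 = 81/4
Expected profit = 81/4 − 5 = 61/4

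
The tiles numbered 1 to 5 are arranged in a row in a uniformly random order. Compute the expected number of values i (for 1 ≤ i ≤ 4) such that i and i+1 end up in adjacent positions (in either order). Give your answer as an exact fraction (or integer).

For each i ∈ {1,…,4}, let Xᵢ = 1 if i and i+1 are adjacent. P(Xᵢ=1) = 2·(5−1)!/5! = 2/5.
By linearity, E[ΣXᵢ] = (4)·(2/5) = 8/5.

8/5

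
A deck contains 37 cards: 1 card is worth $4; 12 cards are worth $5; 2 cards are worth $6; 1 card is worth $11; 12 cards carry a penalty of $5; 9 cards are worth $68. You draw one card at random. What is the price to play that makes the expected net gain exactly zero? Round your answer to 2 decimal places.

E[payout] = (1/37)·4 + (12/37)·5 + (2/37)·6 + (1/37)·11 + (12/37)·(-5) + (9/37)·68 = 639/37
Fair fee = E[payout] = 639/37 ≈ $17.27

$17.27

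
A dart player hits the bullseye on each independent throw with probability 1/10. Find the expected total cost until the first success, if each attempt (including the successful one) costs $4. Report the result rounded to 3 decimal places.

E[#attempts] = 1/p = 10; E[cost] = 4·10 = 40.
≈ 40.000

$40.000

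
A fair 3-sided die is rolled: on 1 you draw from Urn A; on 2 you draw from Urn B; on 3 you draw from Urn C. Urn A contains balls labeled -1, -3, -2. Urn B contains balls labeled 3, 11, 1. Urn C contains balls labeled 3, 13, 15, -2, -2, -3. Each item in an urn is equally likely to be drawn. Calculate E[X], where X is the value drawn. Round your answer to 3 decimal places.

E[X | Urn A] = (-1 − 3 − 2)/3 = -2
E[X | Urn B] = (3 + 11 + 1)/3 = 5
E[X | Urn C] = (3 + 13 + 15 − 2 − 2 − 3)/6 = 4
E[X] = (1/3)·(-2) + (1/3)·5 + (1/3)·4 = 7/3 ≈ 2.333

2.333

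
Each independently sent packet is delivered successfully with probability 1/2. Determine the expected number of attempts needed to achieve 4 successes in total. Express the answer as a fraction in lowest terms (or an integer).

By linearity (sum of 4 independent geometric waits), E[trials] = 4/p = 4/(1/2) = 8.

8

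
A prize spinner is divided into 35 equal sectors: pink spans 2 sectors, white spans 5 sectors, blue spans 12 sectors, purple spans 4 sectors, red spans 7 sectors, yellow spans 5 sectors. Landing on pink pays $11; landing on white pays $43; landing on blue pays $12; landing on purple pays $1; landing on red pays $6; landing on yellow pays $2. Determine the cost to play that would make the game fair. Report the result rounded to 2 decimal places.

E[payout] = (2/35)·11 + (5/35)·43 + (12/35)·12 + (4/35)·1 + (7/35)·6 + (5/35)·2 = 437/35
Fair fee = E[payout] = 437/35 ≈ $12.49

$12.49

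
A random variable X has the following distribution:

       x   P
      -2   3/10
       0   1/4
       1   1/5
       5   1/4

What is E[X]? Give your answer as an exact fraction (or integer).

17/20

E[X] = (3/10)·(-2) + (1/4)·0 + (1/5)·1 + (1/4)·5
     = 17/20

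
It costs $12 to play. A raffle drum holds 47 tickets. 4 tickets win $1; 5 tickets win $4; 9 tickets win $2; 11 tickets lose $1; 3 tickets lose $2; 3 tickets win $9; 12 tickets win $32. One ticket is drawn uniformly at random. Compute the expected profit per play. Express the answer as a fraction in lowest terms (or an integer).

E[payout] = (4/47)·1 + (5/47)·4 + (9/47)·2 + (11/47)·(-1) + (3/47)·(-2) + (3/47)·9 + (12/47)·32 = 436/47
Expected profit = 436/47 − 12 = -128/47

-128/47 dollars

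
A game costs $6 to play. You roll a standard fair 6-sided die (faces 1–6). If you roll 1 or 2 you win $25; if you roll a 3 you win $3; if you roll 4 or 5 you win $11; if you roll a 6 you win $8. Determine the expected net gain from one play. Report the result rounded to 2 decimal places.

$7.83

E[payout] = (1/6)·3 + (1/6)·8 + (1/3)·11 + (1/3)·25 = 83/6
Expected profit = 83/6 − 6 = 47/6 ≈ $7.83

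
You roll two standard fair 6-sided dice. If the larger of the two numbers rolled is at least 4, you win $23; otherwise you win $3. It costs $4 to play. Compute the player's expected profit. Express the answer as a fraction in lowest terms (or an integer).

$14

E[payout] = (1/4)·3 + (3/4)·23 = 18
Expected profit = 18 − 4 = 14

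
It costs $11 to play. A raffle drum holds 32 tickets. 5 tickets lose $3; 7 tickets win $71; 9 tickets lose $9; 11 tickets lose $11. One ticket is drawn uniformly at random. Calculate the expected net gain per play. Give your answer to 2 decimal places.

-$2.25

E[payout] = (5/32)·(-3) + (7/32)·71 + (9/32)·(-9) + (11/32)·(-11) = 35/4
Expected profit = 35/4 − 11 = -9/4 ≈ -$2.25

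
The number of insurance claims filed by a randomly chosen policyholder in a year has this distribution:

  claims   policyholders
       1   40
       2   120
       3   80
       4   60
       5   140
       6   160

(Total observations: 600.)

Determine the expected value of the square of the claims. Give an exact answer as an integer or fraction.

191/10

Total = 600, so P(claims=1) = 40/600, etc.
E[X²] = (1/15)·1 + (1/5)·4 + (2/15)·9 + (1/10)·16 + (7/30)·25 + (4/15)·36
     = 191/10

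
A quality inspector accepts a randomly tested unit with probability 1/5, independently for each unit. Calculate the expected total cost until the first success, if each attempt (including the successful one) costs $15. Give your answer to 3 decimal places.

$75.000

E[#attempts] = 1/p = 5; E[cost] = 15·5 = 75.
≈ 75.000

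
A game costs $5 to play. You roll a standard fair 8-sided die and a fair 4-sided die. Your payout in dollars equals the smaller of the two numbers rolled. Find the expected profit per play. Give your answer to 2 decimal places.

Distribution of the smaller of the two numbers rolled: 1 w.p. 11/32, 2 w.p. 9/32, 3 w.p. 7/32, 4 w.p. 5/32
E[payout] = (11/32)·1 + (9/32)·2 + (7/32)·3 + (5/32)·4 = 35/16
Expected profit = 35/16 − 5 = -45/16 ≈ -$2.81

-$2.81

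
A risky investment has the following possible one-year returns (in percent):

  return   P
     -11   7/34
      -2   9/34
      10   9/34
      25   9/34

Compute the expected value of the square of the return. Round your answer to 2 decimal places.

E[X²] = (7/34)·121 + (9/34)·4 + (9/34)·100 + (9/34)·625
     = 3704/17 ≈ 217.88

217.88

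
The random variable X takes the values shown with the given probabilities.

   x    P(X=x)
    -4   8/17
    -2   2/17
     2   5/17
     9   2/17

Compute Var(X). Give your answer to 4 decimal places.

E[X] = (8/17)·(-4) + (2/17)·(-2) + (5/17)·2 + (2/17)·9 = -8/17
E[X²] = (8/17)·16 + (2/17)·4 + (5/17)·4 + (2/17)·81 = 318/17
Var(X) = 318/17 − (-8/17)² = 5342/289 ≈ 18.4844

18.4844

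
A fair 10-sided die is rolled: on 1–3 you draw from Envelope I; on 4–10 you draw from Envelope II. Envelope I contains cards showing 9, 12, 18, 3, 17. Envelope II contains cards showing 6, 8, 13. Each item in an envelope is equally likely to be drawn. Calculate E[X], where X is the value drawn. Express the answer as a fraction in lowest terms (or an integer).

E[X | Envelope I] = (9 + 12 + 18 + 3 + 17)/5 = 59/5
E[X | Envelope II] = (6 + 8 + 13)/3 = 9
E[X] = (3/10)·59/5 + (7/10)·9 = 246/25

246/25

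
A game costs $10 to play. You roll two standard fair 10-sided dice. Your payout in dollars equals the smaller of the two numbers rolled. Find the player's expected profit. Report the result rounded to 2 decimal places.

Distribution of the smaller of the two numbers rolled: 1 w.p. 19/100, 2 w.p. 17/100, 3 w.p. 3/20, 4 w.p. 13/100, 5 w.p. 11/100, 6 w.p. 9/100, …
E[payout] = (19/100)·1 + (17/100)·2 + (3/20)·3 + (13/100)·4 + (11/100)·5 + (9/100)·6 + (7/100)·7 + (1/20)·8 + (3/100)·9 + (1/100)·10 = 77/20
Expected profit = 77/20 − 10 = -123/20 ≈ -$6.15

-$6.15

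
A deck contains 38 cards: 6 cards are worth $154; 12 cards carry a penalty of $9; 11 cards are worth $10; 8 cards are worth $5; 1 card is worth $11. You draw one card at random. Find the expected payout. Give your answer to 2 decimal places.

E[payout] = (6/38)·154 + (12/38)·(-9) + (11/38)·10 + (8/38)·5 + (1/38)·11 = 977/38
≈ $25.71

$25.71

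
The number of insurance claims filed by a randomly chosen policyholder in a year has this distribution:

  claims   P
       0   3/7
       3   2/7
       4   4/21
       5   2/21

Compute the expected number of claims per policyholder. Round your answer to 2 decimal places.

E[X] = (3/7)·0 + (2/7)·3 + (4/21)·4 + (2/21)·5
     = 44/21 ≈ 2.10

2.10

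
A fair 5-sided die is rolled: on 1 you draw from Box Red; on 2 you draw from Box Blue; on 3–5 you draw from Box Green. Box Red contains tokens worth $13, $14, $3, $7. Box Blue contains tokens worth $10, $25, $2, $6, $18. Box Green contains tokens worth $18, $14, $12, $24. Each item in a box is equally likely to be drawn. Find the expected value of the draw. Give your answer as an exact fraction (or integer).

E[X | Box Red] = (13 + 14 + 3 + 7)/4 = 37/4
E[X | Box Blue] = (10 + 25 + 2 + 6 + 18)/5 = 61/5
E[X | Box Green] = (18 + 14 + 12 + 24)/4 = 17
E[X] = (1/5)·37/4 + (1/5)·61/5 + (3/5)·17 = 1449/100

1449/100 dollars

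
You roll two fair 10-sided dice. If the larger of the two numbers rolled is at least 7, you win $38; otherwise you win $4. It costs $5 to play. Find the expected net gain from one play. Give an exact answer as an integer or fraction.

519/25 dollars

E[payout] = (9/25)·4 + (16/25)·38 = 644/25
Expected profit = 644/25 − 5 = 519/25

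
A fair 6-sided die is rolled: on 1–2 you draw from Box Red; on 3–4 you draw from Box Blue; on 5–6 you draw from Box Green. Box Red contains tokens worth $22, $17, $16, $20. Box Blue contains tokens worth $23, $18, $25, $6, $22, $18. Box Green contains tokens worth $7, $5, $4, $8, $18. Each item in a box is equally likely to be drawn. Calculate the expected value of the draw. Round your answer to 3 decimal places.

$15.272

E[X | Box Red] = (22 + 17 + 16 + 20)/4 = 75/4
E[X | Box Blue] = (23 + 18 + 25 + 6 + 22 + 18)/6 = 56/3
E[X | Box Green] = (7 + 5 + 4 + 8 + 18)/5 = 42/5
E[X] = (1/3)·75/4 + (1/3)·56/3 + (1/3)·42/5 = 2749/180 ≈ 15.272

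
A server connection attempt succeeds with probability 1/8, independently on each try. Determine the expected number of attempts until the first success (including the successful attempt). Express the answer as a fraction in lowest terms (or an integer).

8

For a geometric distribution, E[trials] = 1/p = 1/(1/8) = 8.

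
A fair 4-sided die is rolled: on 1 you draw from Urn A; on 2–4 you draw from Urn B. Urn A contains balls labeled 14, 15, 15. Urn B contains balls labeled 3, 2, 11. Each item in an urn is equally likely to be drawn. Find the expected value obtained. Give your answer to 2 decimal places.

7.67

E[X | Urn A] = (14 + 15 + 15)/3 = 44/3
E[X | Urn B] = (3 + 2 + 11)/3 = 16/3
E[X] = (1/4)·44/3 + (3/4)·16/3 = 23/3 ≈ 7.67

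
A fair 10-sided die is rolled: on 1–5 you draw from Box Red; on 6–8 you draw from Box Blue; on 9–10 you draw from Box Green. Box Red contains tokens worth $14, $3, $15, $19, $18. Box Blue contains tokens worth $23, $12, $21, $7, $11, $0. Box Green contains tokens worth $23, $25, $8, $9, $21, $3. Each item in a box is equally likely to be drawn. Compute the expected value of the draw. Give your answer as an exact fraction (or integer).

407/30 dollars

E[X | Box Red] = (14 + 3 + 15 + 19 + 18)/5 = 69/5
E[X | Box Blue] = (23 + 12 + 21 + 7 + 11 + 0)/6 = 37/3
E[X | Box Green] = (23 + 25 + 8 + 9 + 21 + 3)/6 = 89/6
E[X] = (1/2)·69/5 + (3/10)·37/3 + (1/5)·89/6 = 407/30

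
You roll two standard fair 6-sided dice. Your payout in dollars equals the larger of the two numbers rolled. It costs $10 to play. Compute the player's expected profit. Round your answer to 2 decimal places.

Distribution of the larger of the two numbers rolled: 1 w.p. 1/36, 2 w.p. 1/12, 3 w.p. 5/36, 4 w.p. 7/36, 5 w.p. 1/4, 6 w.p. 11/36
E[payout] = (1/36)·1 + (1/12)·2 + (5/36)·3 + (7/36)·4 + (1/4)·5 + (11/36)·6 = 161/36
Expected profit = 161/36 − 10 = -199/36 ≈ -$5.53

-$5.53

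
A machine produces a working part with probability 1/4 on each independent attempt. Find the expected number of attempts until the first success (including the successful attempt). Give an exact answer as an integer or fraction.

For a geometric distribution, E[trials] = 1/p = 1/(1/4) = 4.

4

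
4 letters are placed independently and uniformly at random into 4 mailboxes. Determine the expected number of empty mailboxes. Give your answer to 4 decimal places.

1.2656

Let Xⱼ=1 if mailbox j is empty. P(Xⱼ=1) = ((4-1)/4)^4 = 81/256.
By linearity, E[#empty] = 4·81/256 = 81/64.
≈ 1.2656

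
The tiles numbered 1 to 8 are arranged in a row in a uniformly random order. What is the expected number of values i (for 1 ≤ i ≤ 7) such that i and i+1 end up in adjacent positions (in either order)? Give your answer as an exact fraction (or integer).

For each i ∈ {1,…,7}, let Xᵢ = 1 if i and i+1 are adjacent. P(Xᵢ=1) = 2·(8−1)!/8! = 2/8.
By linearity, E[ΣXᵢ] = (7)·(2/8) = 7/4.

7/4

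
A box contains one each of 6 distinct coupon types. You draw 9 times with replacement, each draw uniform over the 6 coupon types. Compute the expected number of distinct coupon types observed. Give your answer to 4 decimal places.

Let Xⱼ=1 if type j appears at least once. P(Xⱼ=1) = 1 − ((6−1)/6)^9 = 8124571/10077696.
E[#distinct] = 6·8124571/10077696 = 8124571/1679616.
≈ 4.8372

4.8372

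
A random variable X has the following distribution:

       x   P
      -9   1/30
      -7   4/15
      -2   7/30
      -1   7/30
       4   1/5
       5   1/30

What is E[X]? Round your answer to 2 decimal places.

E[X] = (1/30)·(-9) + (4/15)·(-7) + (7/30)·(-2) + (7/30)·(-1) + (1/5)·4 + (1/30)·5
     = -19/10 ≈ -1.90

-1.90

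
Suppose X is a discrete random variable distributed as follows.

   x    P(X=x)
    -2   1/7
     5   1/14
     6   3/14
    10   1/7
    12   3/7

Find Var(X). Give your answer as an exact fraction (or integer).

E[X] = (1/7)·(-2) + (1/14)·5 + (3/14)·6 + (1/7)·10 + (3/7)·12 = 111/14
E[X²] = (1/7)·4 + (1/14)·25 + (3/14)·36 + (1/7)·100 + (3/7)·144 = 1205/14
Var(X) = 1205/14 − (111/14)² = 4549/196

4549/196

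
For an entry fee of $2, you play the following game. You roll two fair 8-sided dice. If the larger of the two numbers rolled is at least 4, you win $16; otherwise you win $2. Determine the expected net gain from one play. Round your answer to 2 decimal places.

E[payout] = (9/64)·2 + (55/64)·16 = 449/32
Expected profit = 449/32 − 2 = 385/32 ≈ $12.03

$12.03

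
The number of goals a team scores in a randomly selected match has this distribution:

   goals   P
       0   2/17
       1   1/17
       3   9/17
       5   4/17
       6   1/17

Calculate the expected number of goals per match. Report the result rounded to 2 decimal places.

E[X] = (2/17)·0 + (1/17)·1 + (9/17)·3 + (4/17)·5 + (1/17)·6
     = 54/17 ≈ 3.18

3.18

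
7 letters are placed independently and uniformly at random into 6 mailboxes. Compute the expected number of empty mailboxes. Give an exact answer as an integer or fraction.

78125/46656

Let Xⱼ=1 if mailbox j is empty. P(Xⱼ=1) = ((6-1)/6)^7 = 78125/279936.
By linearity, E[#empty] = 6·78125/279936 = 78125/46656.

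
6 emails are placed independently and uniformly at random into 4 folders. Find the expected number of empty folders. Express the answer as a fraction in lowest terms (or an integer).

Let Xⱼ=1 if folder j is empty. P(Xⱼ=1) = ((4-1)/4)^6 = 729/4096.
By linearity, E[#empty] = 4·729/4096 = 729/1024.

729/1024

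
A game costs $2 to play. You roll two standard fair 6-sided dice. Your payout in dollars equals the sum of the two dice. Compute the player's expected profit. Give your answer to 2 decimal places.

$5.00

Distribution of the sum of the two dice: 2 w.p. 1/36, 3 w.p. 1/18, 4 w.p. 1/12, 5 w.p. 1/9, 6 w.p. 5/36, 7 w.p. 1/6, …
E[payout] = (1/36)·2 + (1/18)·3 + (1/12)·4 + (1/9)·5 + (5/36)·6 + (1/6)·7 + (5/36)·8 + (1/9)·9 + (1/12)·10 + (1/18)·11 + (1/36)·12 = 7
Expected profit = 7 − 2 = 5 ≈ $5.00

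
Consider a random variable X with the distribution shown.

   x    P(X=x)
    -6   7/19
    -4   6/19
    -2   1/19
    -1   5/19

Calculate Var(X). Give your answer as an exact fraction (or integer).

E[X] = (7/19)·(-6) + (6/19)·(-4) + (1/19)·(-2) + (5/19)·(-1) = -73/19
E[X²] = (7/19)·36 + (6/19)·16 + (1/19)·4 + (5/19)·1 = 357/19
Var(X) = 357/19 − (-73/19)² = 1454/361

1454/361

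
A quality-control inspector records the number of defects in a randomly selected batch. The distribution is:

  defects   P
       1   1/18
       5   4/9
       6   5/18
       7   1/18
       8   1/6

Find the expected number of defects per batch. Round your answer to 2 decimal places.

E[X] = (1/18)·1 + (4/9)·5 + (5/18)·6 + (1/18)·7 + (1/6)·8
     = 17/3 ≈ 5.67

5.67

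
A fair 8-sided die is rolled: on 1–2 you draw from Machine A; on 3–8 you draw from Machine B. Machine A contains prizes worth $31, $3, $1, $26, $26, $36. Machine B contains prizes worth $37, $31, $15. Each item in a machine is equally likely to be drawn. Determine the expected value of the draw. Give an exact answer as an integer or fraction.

207/8 dollars

E[X | Machine A] = (31 + 3 + 1 + 26 + 26 + 36)/6 = 41/2
E[X | Machine B] = (37 + 31 + 15)/3 = 83/3
E[X] = (1/4)·41/2 + (3/4)·83/3 = 207/8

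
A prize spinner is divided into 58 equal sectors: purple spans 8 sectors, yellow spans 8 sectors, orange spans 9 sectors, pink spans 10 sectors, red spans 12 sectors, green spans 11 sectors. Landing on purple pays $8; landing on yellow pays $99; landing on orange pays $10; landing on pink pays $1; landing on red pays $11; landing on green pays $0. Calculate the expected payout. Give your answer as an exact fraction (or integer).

544/29 dollars

E[payout] = (8/58)·8 + (8/58)·99 + (9/58)·10 + (10/58)·1 + (12/58)·11 + (11/58)·0 = 544/29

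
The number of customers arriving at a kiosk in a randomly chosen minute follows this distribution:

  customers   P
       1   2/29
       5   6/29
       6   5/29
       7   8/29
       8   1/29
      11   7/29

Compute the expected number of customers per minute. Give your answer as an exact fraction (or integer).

7

E[X] = (2/29)·1 + (6/29)·5 + (5/29)·6 + (8/29)·7 + (1/29)·8 + (7/29)·11
     = 7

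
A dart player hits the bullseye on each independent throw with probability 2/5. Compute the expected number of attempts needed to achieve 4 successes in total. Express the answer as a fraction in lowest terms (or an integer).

10

By linearity (sum of 4 independent geometric waits), E[trials] = 4/p = 4/(2/5) = 10.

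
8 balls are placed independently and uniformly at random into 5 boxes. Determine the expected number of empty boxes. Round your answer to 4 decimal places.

0.8389

Let Xⱼ=1 if box j is empty. P(Xⱼ=1) = ((5-1)/5)^8 = 65536/390625.
By linearity, E[#empty] = 5·65536/390625 = 65536/78125.
≈ 0.8389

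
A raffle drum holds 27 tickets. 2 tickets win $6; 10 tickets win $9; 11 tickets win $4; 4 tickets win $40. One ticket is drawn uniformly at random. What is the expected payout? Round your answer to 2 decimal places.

$11.33

E[payout] = (2/27)·6 + (10/27)·9 + (11/27)·4 + (4/27)·40 = 34/3
≈ $11.33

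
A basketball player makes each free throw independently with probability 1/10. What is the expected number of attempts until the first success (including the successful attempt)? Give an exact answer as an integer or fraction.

10

For a geometric distribution, E[trials] = 1/p = 1/(1/10) = 10.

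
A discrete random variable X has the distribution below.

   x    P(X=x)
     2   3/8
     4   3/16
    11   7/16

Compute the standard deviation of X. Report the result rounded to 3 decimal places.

4.194

E[X] = 101/16, E[X²] = 919/16
Var(X) = E[X²] − (E[X])² = 919/16 − 10201/256 = 4503/256
SD(X) = √(4503/256) ≈ 4.194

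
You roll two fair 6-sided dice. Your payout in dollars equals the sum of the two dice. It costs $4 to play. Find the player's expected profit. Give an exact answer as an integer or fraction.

Distribution of the sum of the two dice: 2 w.p. 1/36, 3 w.p. 1/18, 4 w.p. 1/12, 5 w.p. 1/9, 6 w.p. 5/36, 7 w.p. 1/6, …
E[payout] = (1/36)·2 + (1/18)·3 + (1/12)·4 + (1/9)·5 + (5/36)·6 + (1/6)·7 + (5/36)·8 + (1/9)·9 + (1/12)·10 + (1/18)·11 + (1/36)·12 = 7
Expected profit = 7 − 4 = 3

$3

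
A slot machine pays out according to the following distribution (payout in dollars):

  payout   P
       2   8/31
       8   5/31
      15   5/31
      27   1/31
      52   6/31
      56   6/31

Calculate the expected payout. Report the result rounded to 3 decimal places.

$26.000

E[X] = (8/31)·2 + (5/31)·8 + (5/31)·15 + (1/31)·27 + (6/31)·52 + (6/31)·56
     = 26 ≈ 26.000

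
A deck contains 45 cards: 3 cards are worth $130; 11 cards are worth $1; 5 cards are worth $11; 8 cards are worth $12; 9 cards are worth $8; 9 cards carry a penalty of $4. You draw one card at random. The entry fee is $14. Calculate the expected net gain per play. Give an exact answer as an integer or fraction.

E[payout] = (3/45)·130 + (11/45)·1 + (5/45)·11 + (8/45)·12 + (9/45)·8 + (9/45)·(-4) = 196/15
Expected profit = 196/15 − 14 = -14/15

-14/15 dollars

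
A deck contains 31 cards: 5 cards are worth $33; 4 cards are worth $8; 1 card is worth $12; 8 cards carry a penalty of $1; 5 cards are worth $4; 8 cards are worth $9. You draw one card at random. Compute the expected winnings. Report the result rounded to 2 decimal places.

$9.45

E[payout] = (5/31)·33 + (4/31)·8 + (1/31)·12 + (8/31)·(-1) + (5/31)·4 + (8/31)·9 = 293/31
≈ $9.45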